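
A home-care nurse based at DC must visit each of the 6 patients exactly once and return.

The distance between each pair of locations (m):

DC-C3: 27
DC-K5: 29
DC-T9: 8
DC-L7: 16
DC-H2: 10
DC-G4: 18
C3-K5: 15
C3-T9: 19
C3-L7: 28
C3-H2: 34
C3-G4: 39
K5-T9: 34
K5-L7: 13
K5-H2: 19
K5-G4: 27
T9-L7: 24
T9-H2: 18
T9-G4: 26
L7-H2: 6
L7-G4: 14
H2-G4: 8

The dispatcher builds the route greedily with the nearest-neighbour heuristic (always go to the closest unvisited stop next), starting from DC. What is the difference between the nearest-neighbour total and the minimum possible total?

DC: T9=8, H2=10, L7=16, G4=18, C3=27, K5=29 ⇒ T9
T9: H2=18, C3=19, L7=24, G4=26, K5=34 ⇒ H2
H2: L7=6, G4=8, K5=19, C3=34 ⇒ L7
L7: K5=13, G4=14, C3=28 ⇒ K5
K5: C3=15, G4=27 ⇒ C3
C3: G4=39 ⇒ G4
NN route DC → T9 → H2 → L7 → K5 → C3 → G4 → DC costs 117.
Optimal: DC → T9 → C3 → K5 → L7 → H2 → G4 → DC costs 87 (by enumerating all 360 distinct tours).
Excess = 117 − 87 = 30.

Excess over optimum: 30 m.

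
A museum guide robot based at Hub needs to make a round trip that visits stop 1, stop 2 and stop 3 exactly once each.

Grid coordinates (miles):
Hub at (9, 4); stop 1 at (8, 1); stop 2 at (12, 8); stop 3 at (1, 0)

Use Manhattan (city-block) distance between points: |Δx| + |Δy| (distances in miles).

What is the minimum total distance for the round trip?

With 3 stops there are 3!/2 = 3 distinct round trips (a route and its reverse cost the same).
Hub → stop 1 → stop 2 → stop 3 → Hub: 4+11+19+12 = 46
Hub → stop 1 → stop 3 → stop 2 → Hub: 4+8+19+7 = 38
Hub → stop 2 → stop 1 → stop 3 → Hub: 7+11+8+12 = 38
The minimum is 38.
One optimal route: Hub → stop 1 → stop 3 → stop 2 → Hub (or its reverse).

Shortest round trip = 38 miles.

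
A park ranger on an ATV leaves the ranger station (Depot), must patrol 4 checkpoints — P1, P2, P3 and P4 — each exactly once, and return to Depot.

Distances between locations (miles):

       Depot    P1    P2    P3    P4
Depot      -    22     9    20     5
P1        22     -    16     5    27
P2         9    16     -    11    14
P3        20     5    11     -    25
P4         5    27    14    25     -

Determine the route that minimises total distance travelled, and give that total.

Depot → P1 → P2 → P3 → P4 → Depot: 22+16+11+25+5 = 79
Depot → P1 → P2 → P4 → P3 → Depot: 22+16+14+25+20 = 97
Depot → P1 → P3 → P2 → P4 → Depot: 22+5+11+14+5 = 57
Depot → P1 → P3 → P4 → P2 → Depot: 22+5+25+14+9 = 75
Depot → P1 → P4 → P2 → P3 → Depot: 22+27+14+11+20 = 94
Depot → P1 → P4 → P3 → P2 → Depot: 22+27+25+11+9 = 94
Depot → P2 → P1 → P3 → P4 → Depot: 9+16+5+25+5 = 60
Depot → P2 → P1 → P4 → P3 → Depot: 9+16+27+25+20 = 97
Depot → P2 → P3 → P1 → P4 → Depot: 9+11+5+27+5 = 57
Depot → P2 → P4 → P1 → P3 → Depot: 9+14+27+5+20 = 75
Depot → P3 → P1 → P2 → P4 → Depot: 20+5+16+14+5 = 60
Depot → P3 → P2 → P1 → P4 → Depot: 20+11+16+27+5 = 79
The minimum is 57.
One optimal route: Depot → P1 → P3 → P2 → P4 → Depot (or its reverse).

Minimum total distance: 57 miles.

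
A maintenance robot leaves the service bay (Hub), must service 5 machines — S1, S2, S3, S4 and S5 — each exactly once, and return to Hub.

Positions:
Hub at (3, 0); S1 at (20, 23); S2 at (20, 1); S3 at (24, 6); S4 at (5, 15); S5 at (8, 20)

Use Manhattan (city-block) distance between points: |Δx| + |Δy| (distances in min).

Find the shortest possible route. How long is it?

Hub - S1 - S2 - S3 - S4 - S5 - Hub: 40+22+9+28+8+25 = 132
Hub - S1 - S2 - S3 - S5 - S4 - Hub: 40+22+9+30+8+17 = 126
Hub - S1 - S2 - S4 - S3 - S5 - Hub: 40+22+29+28+30+25 = 174
Hub - S1 - S2 - S4 - S5 - S3 - Hub: 40+22+29+8+30+27 = 156
Hub - S1 - S2 - S5 - S3 - S4 - Hub: 40+22+31+30+28+17 = 168
Hub - S1 - S2 - S5 - S4 - S3 - Hub: 40+22+31+8+28+27 = 156
Hub - S1 - S3 - S2 - S4 - S5 - Hub: 40+21+9+29+8+25 = 132
Hub - S1 - S3 - S2 - S5 - S4 - Hub: 40+21+9+31+8+17 = 126
Hub - S1 - S3 - S4 - S2 - S5 - Hub: 40+21+28+29+31+25 = 174
Hub - S1 - S3 - S4 - S5 - S2 - Hub: 40+21+28+8+31+18 = 146
Hub - S1 - S3 - S5 - S2 - S4 - Hub: 40+21+30+31+29+17 = 168
Hub - S1 - S3 - S5 - S4 - S2 - Hub: 40+21+30+8+29+18 = 146
Hub - S1 - S4 - S2 - S3 - S5 - Hub: 40+23+29+9+30+25 = 156
Hub - S1 - S4 - S2 - S5 - S3 - Hub: 40+23+29+31+30+27 = 180
… (46 more)
Hub - S2 - S3 - S1 - S5 - S4 - Hub: 18+9+21+15+8+17 = 88  ← best
The minimum is 88.
One optimal route: Hub → S2 → S3 → S1 → S5 → S4 → Hub (or its reverse).

Shortest round trip = 88 min.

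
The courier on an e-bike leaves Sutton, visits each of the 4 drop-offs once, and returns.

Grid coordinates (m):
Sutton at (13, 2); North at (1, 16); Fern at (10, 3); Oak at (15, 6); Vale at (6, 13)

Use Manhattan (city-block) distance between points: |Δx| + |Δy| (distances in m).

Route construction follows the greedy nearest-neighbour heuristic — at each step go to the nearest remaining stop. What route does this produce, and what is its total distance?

Nearest-neighbour total = 62 m; route Sutton → Fern → Oak → Vale → North → Sutton.

From Sutton: distances to unvisited — Fern=4, Oak=6, Vale=18, North=26. Nearest is Fern (4).
From Fern: distances to unvisited — Oak=8, Vale=14, North=22. Nearest is Oak (8).
From Oak: distances to unvisited — Vale=16, North=24. Nearest is Vale (16).
From Vale: distances to unvisited — North=8. Nearest is North (8).
Return North→Sutton: 26.
Total = 4 + 8 + 16 + 8 + 26 = 62.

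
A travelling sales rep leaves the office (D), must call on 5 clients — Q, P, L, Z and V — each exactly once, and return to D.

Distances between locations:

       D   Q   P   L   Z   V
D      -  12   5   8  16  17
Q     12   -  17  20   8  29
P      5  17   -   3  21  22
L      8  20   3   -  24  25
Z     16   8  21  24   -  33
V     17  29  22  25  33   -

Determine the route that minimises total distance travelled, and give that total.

86 — the shortest possible round trip.

D → Q → P → L → Z → V → D: 12+17+3+24+33+17 = 106
D → Q → P → L → V → Z → D: 12+17+3+25+33+16 = 106
D → Q → P → Z → L → V → D: 12+17+21+24+25+17 = 116
D → Q → P → Z → V → L → D: 12+17+21+33+25+8 = 116
D → Q → P → V → L → Z → D: 12+17+22+25+24+16 = 116
D → Q → P → V → Z → L → D: 12+17+22+33+24+8 = 116
D → Q → L → P → Z → V → D: 12+20+3+21+33+17 = 106
D → Q → L → P → V → Z → D: 12+20+3+22+33+16 = 106
D → Q → L → Z → P → V → D: 12+20+24+21+22+17 = 116
D → Q → L → Z → V → P → D: 12+20+24+33+22+5 = 116
D → Q → L → V → P → Z → D: 12+20+25+22+21+16 = 116
D → Q → L → V → Z → P → D: 12+20+25+33+21+5 = 116
D → Q → Z → P → L → V → D: 12+8+21+3+25+17 = 86
D → Q → Z → P → V → L → D: 12+8+21+22+25+8 = 96
… (46 more)
The minimum is 86.
One optimal route: D → Q → Z → P → L → V → D (or its reverse).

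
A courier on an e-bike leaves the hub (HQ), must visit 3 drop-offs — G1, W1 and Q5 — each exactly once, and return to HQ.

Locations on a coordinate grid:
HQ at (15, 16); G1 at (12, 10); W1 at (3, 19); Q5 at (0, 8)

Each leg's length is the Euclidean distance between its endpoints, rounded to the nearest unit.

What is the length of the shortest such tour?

With 3 stops there are 3!/2 = 3 distinct round trips (a route and its reverse cost the same).
HQ-G1-W1-Q5-HQ: 7+13+11+17 = 48
HQ-G1-Q5-W1-HQ: 7+12+11+12 = 42
HQ-W1-G1-Q5-HQ: 12+13+12+17 = 54
The minimum is 42.
One optimal route: HQ → G1 → Q5 → W1 → HQ (or its reverse).

42 — the shortest possible round trip.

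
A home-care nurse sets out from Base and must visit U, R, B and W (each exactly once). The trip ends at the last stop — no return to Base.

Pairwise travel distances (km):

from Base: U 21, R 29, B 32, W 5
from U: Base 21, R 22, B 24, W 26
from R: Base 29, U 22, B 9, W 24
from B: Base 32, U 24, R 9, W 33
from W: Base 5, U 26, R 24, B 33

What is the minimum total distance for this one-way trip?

Minimum one-way distance = 62 km.

There are 4! = 24 possible orderings.
Base→U→R→B→W: 21+22+9+33 = 85
Base→U→R→W→B: 21+22+24+33 = 100
Base→U→B→R→W: 21+24+9+24 = 78
Base→U→B→W→R: 21+24+33+24 = 102
Base→U→W→R→B: 21+26+24+9 = 80
Base→U→W→B→R: 21+26+33+9 = 89
Base→R→U→B→W: 29+22+24+33 = 108
Base→R→U→W→B: 29+22+26+33 = 110
Base→R→B→U→W: 29+9+24+26 = 88
Base→R→B→W→U: 29+9+33+26 = 97
Base→R→W→U→B: 29+24+26+24 = 103
Base→R→W→B→U: 29+24+33+24 = 110
Base→B→U→R→W: 32+24+22+24 = 102
Base→B→U→W→R: 32+24+26+24 = 106
… (10 more)
Base→W→U→R→B: 5+26+22+9 = 62  ← best
The minimum is 62.
One shortest path: Base → W → U → R → B.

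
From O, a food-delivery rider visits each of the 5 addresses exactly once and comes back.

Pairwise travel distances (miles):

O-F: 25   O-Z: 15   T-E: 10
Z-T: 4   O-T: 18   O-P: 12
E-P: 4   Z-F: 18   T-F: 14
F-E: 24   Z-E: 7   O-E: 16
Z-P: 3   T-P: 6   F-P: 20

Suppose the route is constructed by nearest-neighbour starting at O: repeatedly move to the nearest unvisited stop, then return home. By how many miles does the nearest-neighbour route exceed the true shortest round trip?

The nearest-neighbour route is 12 miles longer than optimal.

O: P=12, Z=15, E=16, T=18, F=25 ⇒ P
P: Z=3, E=4, T=6, F=20 ⇒ Z
Z: T=4, E=7, F=18 ⇒ T
T: E=10, F=14 ⇒ E
E: F=24 ⇒ F
NN route O → P → Z → T → E → F → O costs 78.
Optimal: O → F → T → Z → E → P → O costs 66 (by enumerating all 60 distinct tours).
Excess = 78 − 66 = 12.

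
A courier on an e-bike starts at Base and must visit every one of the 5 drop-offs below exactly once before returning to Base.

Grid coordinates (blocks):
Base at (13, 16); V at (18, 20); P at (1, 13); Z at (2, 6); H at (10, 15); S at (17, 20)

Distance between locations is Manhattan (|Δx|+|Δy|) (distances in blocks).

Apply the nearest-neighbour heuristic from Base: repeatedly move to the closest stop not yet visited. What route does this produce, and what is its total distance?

Base → [H:4 / S:8 / V:9 / P:15 / Z:21] → H (4)
H → [P:11 / S:12 / V:13 / Z:17] → P (11)
P → [Z:8 / S:23 / V:24] → Z (8)
Z → [S:29 / V:30] → S (29)
S → [V:1] → V (1)
Return V→Base: 9.
Total = 4 + 11 + 8 + 29 + 1 + 9 = 62.

62 blocks along Base → H → P → Z → S → V → Base.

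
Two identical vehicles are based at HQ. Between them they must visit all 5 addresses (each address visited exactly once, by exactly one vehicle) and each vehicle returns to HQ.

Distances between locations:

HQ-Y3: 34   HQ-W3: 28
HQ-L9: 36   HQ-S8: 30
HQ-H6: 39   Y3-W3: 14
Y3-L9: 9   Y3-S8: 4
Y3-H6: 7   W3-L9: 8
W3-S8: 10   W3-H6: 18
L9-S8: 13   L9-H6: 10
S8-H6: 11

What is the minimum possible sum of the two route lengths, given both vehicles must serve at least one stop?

Minimum combined distance: 143.

Check every non-empty split of the stops between the two vehicles; for each half take its own optimal tour:
  {Y3} + {W3, L9, S8, H6}: 68 + 87 = 155
  {W3} + {Y3, L9, S8, H6}: 56 + 87 = 143
  {Y3, W3} + {L9, S8, H6}: 76 + 87 = 163
  {L9} + {Y3, W3, S8, H6}: 72 + 87 = 159
  {Y3, L9} + {W3, S8, H6}: 79 + 87 = 166
  {W3, L9} + {Y3, S8, H6}: 72 + 80 = 152
  … (15 splits in total)
Best: vehicle 1 HQ → W3 → HQ = 56; vehicle 2 HQ → L9 → H6 → Y3 → S8 → HQ = 87; combined 143.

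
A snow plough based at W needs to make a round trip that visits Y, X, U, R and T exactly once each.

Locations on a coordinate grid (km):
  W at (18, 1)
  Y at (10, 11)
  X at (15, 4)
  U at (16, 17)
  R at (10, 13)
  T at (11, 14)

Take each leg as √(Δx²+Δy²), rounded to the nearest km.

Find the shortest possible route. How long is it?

38 km — the shortest possible round trip.

There are 60 distinct closed tours to check (reversals are equivalent).
W→Y→X→U→R→T→W: 13+9+13+7+1+15 = 58
W→Y→X→U→T→R→W: 13+9+13+6+1+14 = 56
W→Y→X→R→U→T→W: 13+9+10+7+6+15 = 60
W→Y→X→R→T→U→W: 13+9+10+1+6+16 = 55
W→Y→X→T→U→R→W: 13+9+11+6+7+14 = 60
W→Y→X→T→R→U→W: 13+9+11+1+7+16 = 57
W→Y→U→X→R→T→W: 13+8+13+10+1+15 = 60
W→Y→U→X→T→R→W: 13+8+13+11+1+14 = 60
W→Y→U→R→X→T→W: 13+8+7+10+11+15 = 64
W→Y→U→R→T→X→W: 13+8+7+1+11+4 = 44
W→Y→U→T→X→R→W: 13+8+6+11+10+14 = 62
W→Y→U→T→R→X→W: 13+8+6+1+10+4 = 42
W→Y→R→X→U→T→W: 13+2+10+13+6+15 = 59
W→Y→R→X→T→U→W: 13+2+10+11+6+16 = 58
… (46 more)
W→X→Y→R→T→U→W: 4+9+2+1+6+16 = 38  ← best
The minimum is 38.
One optimal route: W → X → Y → R → T → U → W (or its reverse).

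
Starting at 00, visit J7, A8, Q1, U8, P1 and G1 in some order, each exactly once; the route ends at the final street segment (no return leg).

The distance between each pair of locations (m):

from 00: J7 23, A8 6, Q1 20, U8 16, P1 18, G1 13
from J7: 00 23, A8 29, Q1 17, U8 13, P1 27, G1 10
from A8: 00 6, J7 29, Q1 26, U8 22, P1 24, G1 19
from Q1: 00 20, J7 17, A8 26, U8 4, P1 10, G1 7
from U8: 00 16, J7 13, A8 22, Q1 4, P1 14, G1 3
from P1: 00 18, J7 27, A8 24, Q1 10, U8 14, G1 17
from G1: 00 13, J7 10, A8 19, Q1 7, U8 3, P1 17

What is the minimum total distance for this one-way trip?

There are 6! = 720 possible orderings.
00→J7→A8→Q1→U8→P1→G1: 23+29+26+4+14+17 = 113
00→J7→A8→Q1→U8→G1→P1: 23+29+26+4+3+17 = 102
00→J7→A8→Q1→P1→U8→G1: 23+29+26+10+14+3 = 105
00→J7→A8→Q1→P1→G1→U8: 23+29+26+10+17+3 = 108
00→J7→A8→Q1→G1→U8→P1: 23+29+26+7+3+14 = 102
00→J7→A8→Q1→G1→P1→U8: 23+29+26+7+17+14 = 116
00→J7→A8→U8→Q1→P1→G1: 23+29+22+4+10+17 = 105
00→J7→A8→U8→Q1→G1→P1: 23+29+22+4+7+17 = 102
… (712 more)
00→A8→P1→Q1→U8→G1→J7: 6+24+10+4+3+10 = 57  ← best
The minimum is 57.
One shortest path: 00 → A8 → P1 → Q1 → U8 → G1 → J7.

57 m — the minimum one-way total.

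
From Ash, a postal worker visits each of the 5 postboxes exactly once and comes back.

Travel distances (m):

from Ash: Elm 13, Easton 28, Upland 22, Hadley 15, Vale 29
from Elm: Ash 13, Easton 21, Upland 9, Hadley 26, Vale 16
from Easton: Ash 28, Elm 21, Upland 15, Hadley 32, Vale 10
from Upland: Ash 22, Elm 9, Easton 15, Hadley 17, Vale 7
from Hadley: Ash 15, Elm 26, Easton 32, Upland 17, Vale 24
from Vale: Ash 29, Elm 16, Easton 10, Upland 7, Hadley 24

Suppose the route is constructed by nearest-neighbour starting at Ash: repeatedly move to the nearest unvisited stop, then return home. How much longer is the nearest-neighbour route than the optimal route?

3 m longer than the optimal tour.

From Ash: Elm=13, Hadley=15, Upland=22, Easton=28, Vale=29 → choose Elm (13).
From Elm: Upland=9, Vale=16, Easton=21, Hadley=26 → choose Upland (9).
From Upland: Vale=7, Easton=15, Hadley=17 → choose Vale (7).
From Vale: Easton=10, Hadley=24 → choose Easton (10).
From Easton: Hadley=32 → choose Hadley (32).
NN route Ash → Elm → Upland → Vale → Easton → Hadley → Ash costs 86.
Optimal: Ash → Elm → Easton → Vale → Upland → Hadley → Ash costs 83 (by enumerating all 60 distinct tours).
Excess = 86 − 83 = 3.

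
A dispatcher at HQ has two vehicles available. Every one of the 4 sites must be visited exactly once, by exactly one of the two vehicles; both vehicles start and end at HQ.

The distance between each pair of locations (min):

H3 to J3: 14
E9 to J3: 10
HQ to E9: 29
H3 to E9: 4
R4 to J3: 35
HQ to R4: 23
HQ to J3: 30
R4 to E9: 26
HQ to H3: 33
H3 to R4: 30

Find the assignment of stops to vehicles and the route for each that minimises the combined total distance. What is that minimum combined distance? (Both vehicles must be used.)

Minimum combined distance: 123 min.

Check every non-empty split of the stops between the two vehicles; for each half take its own optimal tour:
  {H3} + {R4, E9, J3}: 66 + 89 = 155
  {R4} + {H3, E9, J3}: 46 + 77 = 123
  {H3, R4} + {E9, J3}: 86 + 69 = 155
  {E9} + {H3, R4, J3}: 58 + 97 = 155
  {H3, E9} + {R4, J3}: 66 + 88 = 154
  {R4, E9} + {H3, J3}: 78 + 77 = 155
  … (7 splits in total)
Best: vehicle 1 HQ → R4 → HQ = 46; vehicle 2 HQ → H3 → E9 → J3 → HQ = 77; combined 123.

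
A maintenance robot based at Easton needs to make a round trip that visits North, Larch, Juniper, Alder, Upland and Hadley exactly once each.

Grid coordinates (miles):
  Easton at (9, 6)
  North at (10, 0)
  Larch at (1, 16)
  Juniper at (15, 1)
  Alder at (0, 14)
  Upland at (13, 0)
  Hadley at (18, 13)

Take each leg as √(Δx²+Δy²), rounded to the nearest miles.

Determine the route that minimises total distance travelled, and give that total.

54 miles — the shortest possible round trip.

Easton → North → Larch → Juniper → Alder → Upland → Hadley → Easton: 6+18+21+20+19+14+11 = 109
Easton → North → Larch → Juniper → Alder → Hadley → Upland → Easton: 6+18+21+20+18+14+7 = 104
Easton → North → Larch → Juniper → Upland → Alder → Hadley → Easton: 6+18+21+2+19+18+11 = 95
Easton → North → Larch → Juniper → Upland → Hadley → Alder → Easton: 6+18+21+2+14+18+12 = 91
Easton → North → Larch → Juniper → Hadley → Alder → Upland → Easton: 6+18+21+12+18+19+7 = 101
Easton → North → Larch → Juniper → Hadley → Upland → Alder → Easton: 6+18+21+12+14+19+12 = 102
Easton → North → Larch → Alder → Juniper → Upland → Hadley → Easton: 6+18+2+20+2+14+11 = 73
Easton → North → Larch → Alder → Juniper → Hadley → Upland → Easton: 6+18+2+20+12+14+7 = 79
… (352 more)
Easton → North → Upland → Juniper → Hadley → Larch → Alder → Easton: 6+3+2+12+17+2+12 = 54  ← best
The minimum is 54.
One optimal route: Easton → North → Upland → Juniper → Hadley → Larch → Alder → Easton (or its reverse).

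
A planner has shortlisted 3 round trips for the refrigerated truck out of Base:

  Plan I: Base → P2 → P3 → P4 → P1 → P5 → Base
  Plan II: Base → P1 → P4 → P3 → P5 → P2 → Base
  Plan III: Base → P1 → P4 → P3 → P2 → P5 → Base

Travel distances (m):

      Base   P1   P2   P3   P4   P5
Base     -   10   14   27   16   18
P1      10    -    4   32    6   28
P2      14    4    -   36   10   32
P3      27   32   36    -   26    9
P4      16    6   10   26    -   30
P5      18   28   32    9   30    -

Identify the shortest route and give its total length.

Plan I: 14 + 36 + 26 + 6 + 28 + 18 = 128
Plan II: 10 + 6 + 26 + 9 + 32 + 14 = 97
Plan III: 10 + 6 + 26 + 36 + 32 + 18 = 128

97 m — Plan II is the shortest.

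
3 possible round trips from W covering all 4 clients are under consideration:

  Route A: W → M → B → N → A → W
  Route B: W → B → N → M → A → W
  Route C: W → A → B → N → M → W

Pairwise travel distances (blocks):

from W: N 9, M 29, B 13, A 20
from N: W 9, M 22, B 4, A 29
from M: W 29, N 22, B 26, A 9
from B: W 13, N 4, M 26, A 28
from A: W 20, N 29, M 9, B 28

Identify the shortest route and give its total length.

Route A: 29 + 26 + 4 + 29 + 20 = 108
Route B: 13 + 4 + 22 + 9 + 20 = 68
Route C: 20 + 28 + 4 + 22 + 29 = 103

Shortest is Route B, total 68 blocks.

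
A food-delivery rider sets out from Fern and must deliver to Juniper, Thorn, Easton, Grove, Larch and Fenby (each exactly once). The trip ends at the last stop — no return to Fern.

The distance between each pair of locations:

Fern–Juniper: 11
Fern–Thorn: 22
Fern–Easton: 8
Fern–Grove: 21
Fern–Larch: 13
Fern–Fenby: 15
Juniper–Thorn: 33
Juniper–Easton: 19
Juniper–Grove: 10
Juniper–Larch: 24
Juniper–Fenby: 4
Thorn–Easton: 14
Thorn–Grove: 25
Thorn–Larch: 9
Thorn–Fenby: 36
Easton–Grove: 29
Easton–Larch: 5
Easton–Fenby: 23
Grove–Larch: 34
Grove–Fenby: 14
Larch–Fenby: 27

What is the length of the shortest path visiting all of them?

Shortest open route: 61.

There are 6! = 720 possible orderings.
Fern → Juniper → Thorn → Easton → Grove → Larch → Fenby: 11+33+14+29+34+27 = 148
Fern → Juniper → Thorn → Easton → Grove → Fenby → Larch: 11+33+14+29+14+27 = 128
Fern → Juniper → Thorn → Easton → Larch → Grove → Fenby: 11+33+14+5+34+14 = 111
Fern → Juniper → Thorn → Easton → Larch → Fenby → Grove: 11+33+14+5+27+14 = 104
Fern → Juniper → Thorn → Easton → Fenby → Grove → Larch: 11+33+14+23+14+34 = 129
Fern → Juniper → Thorn → Easton → Fenby → Larch → Grove: 11+33+14+23+27+34 = 142
Fern → Juniper → Thorn → Grove → Easton → Larch → Fenby: 11+33+25+29+5+27 = 130
Fern → Juniper → Thorn → Grove → Easton → Fenby → Larch: 11+33+25+29+23+27 = 148
… (712 more)
Fern → Easton → Larch → Thorn → Grove → Juniper → Fenby: 8+5+9+25+10+4 = 61  ← best
The minimum is 61.
One shortest path: Fern → Easton → Larch → Thorn → Grove → Juniper → Fenby.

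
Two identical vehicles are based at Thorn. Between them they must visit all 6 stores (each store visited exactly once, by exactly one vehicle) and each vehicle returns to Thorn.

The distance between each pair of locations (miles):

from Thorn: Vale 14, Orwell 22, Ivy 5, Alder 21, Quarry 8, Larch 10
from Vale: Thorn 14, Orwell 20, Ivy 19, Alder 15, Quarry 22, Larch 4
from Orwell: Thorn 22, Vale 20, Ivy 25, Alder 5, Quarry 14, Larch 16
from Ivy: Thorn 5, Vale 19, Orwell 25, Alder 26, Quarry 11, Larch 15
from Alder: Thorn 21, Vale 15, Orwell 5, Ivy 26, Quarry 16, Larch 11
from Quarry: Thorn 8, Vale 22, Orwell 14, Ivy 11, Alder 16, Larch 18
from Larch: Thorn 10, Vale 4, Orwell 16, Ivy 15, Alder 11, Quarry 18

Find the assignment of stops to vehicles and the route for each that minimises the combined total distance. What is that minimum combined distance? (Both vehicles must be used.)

Try each way of splitting the stops between the two vehicles (each non-empty) and, for each split, find the best tour for each vehicle:
  {Vale} + {Orwell, Ivy, Alder, Quarry, Larch}: 28 + 56 = 84
  {Orwell} + {Vale, Ivy, Alder, Quarry, Larch}: 44 + 61 = 105
  {Vale, Orwell} + {Ivy, Alder, Quarry, Larch}: 56 + 53 = 109
  {Ivy} + {Vale, Orwell, Alder, Quarry, Larch}: 10 + 56 = 66
  {Vale, Ivy} + {Orwell, Alder, Quarry, Larch}: 38 + 48 = 86
  {Orwell, Ivy} + {Vale, Alder, Quarry, Larch}: 52 + 53 = 105
  … (31 splits in total)
Best: vehicle 1 Thorn → Ivy → Thorn = 10; vehicle 2 Thorn → Vale → Larch → Alder → Orwell → Quarry → Thorn = 56; combined 66.

Minimum combined distance: 66 miles.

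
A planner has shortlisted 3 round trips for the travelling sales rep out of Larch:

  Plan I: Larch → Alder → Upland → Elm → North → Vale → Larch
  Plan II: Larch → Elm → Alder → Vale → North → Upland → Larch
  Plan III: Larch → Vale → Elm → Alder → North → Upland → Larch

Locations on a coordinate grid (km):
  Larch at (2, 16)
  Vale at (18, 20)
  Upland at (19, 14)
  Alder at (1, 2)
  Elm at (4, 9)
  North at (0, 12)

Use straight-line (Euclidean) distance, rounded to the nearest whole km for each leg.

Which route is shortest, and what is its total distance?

Shortest is Plan III, total 88 km.

Plan I: 14 + 22 + 16 + 5 + 20 + 16 = 93
Plan II: 7 + 8 + 25 + 20 + 19 + 17 = 96
Plan III: 16 + 18 + 8 + 10 + 19 + 17 = 88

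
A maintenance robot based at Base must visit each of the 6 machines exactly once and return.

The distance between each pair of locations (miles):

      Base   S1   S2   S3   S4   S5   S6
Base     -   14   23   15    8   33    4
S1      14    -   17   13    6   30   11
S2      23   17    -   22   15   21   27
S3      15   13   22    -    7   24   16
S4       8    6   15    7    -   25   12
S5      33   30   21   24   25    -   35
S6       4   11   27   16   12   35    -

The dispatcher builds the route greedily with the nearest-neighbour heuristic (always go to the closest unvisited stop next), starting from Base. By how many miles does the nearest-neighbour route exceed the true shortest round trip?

Excess over optimum: 12 miles.

Base: S6=4, S4=8, S1=14, S3=15, S2=23, S5=33 ⇒ S6
S6: S1=11, S4=12, S3=16, S2=27, S5=35 ⇒ S1
S1: S4=6, S3=13, S2=17, S5=30 ⇒ S4
S4: S3=7, S2=15, S5=25 ⇒ S3
S3: S2=22, S5=24 ⇒ S2
S2: S5=21 ⇒ S5
NN route Base → S6 → S1 → S4 → S3 → S2 → S5 → Base costs 104.
Optimal: Base → S4 → S3 → S5 → S2 → S1 → S6 → Base costs 92 (by enumerating all 360 distinct tours).
Excess = 104 − 92 = 12.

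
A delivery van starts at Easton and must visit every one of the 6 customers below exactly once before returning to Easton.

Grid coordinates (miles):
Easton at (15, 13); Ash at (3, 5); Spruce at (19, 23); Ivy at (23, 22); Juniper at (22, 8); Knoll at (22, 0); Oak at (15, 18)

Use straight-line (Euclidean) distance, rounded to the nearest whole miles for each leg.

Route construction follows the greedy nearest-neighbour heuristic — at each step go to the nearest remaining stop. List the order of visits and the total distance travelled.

Easton → [Oak:5 / Juniper:9 / Spruce:11 / Ivy:12 / Ash:14 / Knoll:15] → Oak (5)
Oak → [Spruce:6 / Ivy:9 / Juniper:12 / Ash:18 / Knoll:19] → Spruce (6)
Spruce → [Ivy:4 / Juniper:15 / Knoll:23 / Ash:24] → Ivy (4)
Ivy → [Juniper:14 / Knoll:22 / Ash:26] → Juniper (14)
Juniper → [Knoll:8 / Ash:19] → Knoll (8)
Knoll → [Ash:20] → Ash (20)
Return Ash→Easton: 14.
Total = 5 + 6 + 4 + 14 + 8 + 20 + 14 = 71.

Nearest-neighbour total = 71 miles; route Easton → Oak → Spruce → Ivy → Juniper → Knoll → Ash → Easton.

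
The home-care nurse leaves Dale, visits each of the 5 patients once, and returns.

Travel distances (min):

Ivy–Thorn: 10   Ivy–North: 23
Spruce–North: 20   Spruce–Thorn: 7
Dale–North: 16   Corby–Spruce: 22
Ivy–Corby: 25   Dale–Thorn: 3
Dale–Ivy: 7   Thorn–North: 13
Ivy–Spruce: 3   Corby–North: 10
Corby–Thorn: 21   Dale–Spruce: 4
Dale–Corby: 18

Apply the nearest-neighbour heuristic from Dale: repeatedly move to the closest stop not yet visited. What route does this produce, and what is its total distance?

At Dale the remaining stops are Thorn 3, Spruce 4, Ivy 7, North 16, Corby 18; go to Thorn.
At Thorn the remaining stops are Spruce 7, Ivy 10, North 13, Corby 21; go to Spruce.
At Spruce the remaining stops are Ivy 3, North 20, Corby 22; go to Ivy.
At Ivy the remaining stops are North 23, Corby 25; go to North.
At North the remaining stops are Corby 10; go to Corby.
Return Corby→Dale: 18.
Total = 3 + 7 + 3 + 23 + 10 + 18 = 64.

Nearest-neighbour total = 64 min; route Dale → Thorn → Spruce → Ivy → North → Corby → Dale.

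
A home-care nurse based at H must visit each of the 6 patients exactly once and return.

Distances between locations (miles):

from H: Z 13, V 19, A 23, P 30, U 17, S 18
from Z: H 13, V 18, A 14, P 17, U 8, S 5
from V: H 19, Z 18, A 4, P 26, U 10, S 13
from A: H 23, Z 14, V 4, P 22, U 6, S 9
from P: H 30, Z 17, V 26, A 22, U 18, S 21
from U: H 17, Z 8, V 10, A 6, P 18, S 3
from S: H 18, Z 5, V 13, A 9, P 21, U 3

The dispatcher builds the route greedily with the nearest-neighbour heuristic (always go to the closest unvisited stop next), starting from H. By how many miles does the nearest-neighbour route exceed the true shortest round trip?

The nearest-neighbour route is 4 miles longer than optimal.

From H: Z=13, U=17, S=18, V=19, A=23, P=30 → choose Z (13).
From Z: S=5, U=8, A=14, P=17, V=18 → choose S (5).
From S: U=3, A=9, V=13, P=21 → choose U (3).
From U: A=6, V=10, P=18 → choose A (6).
From A: V=4, P=22 → choose V (4).
From V: P=26 → choose P (26).
NN route H → Z → S → U → A → V → P → H costs 87.
Optimal: H → Z → P → U → S → A → V → H costs 83 (by enumerating all 360 distinct tours).
Excess = 87 − 83 = 4.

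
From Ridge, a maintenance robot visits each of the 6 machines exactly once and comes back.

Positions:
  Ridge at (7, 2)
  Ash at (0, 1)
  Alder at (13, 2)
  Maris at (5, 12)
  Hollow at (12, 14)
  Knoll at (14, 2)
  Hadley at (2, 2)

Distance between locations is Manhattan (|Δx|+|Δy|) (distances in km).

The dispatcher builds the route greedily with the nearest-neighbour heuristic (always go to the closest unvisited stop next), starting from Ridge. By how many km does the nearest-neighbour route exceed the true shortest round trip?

4 km longer than the optimal tour.

Ridge: Hadley=5, Alder=6, Knoll=7, Ash=8, Maris=12, Hollow=17 ⇒ Hadley
Hadley: Ash=3, Alder=11, Knoll=12, Maris=13, Hollow=22 ⇒ Ash
Ash: Alder=14, Knoll=15, Maris=16, Hollow=25 ⇒ Alder
Alder: Knoll=1, Hollow=13, Maris=18 ⇒ Knoll
Knoll: Hollow=14, Maris=19 ⇒ Hollow
Hollow: Maris=9 ⇒ Maris
NN route Ridge → Hadley → Ash → Alder → Knoll → Hollow → Maris → Ridge costs 58.
Optimal: Ridge → Ash → Hadley → Maris → Hollow → Alder → Knoll → Ridge costs 54 (by enumerating all 360 distinct tours).
Excess = 58 − 54 = 4.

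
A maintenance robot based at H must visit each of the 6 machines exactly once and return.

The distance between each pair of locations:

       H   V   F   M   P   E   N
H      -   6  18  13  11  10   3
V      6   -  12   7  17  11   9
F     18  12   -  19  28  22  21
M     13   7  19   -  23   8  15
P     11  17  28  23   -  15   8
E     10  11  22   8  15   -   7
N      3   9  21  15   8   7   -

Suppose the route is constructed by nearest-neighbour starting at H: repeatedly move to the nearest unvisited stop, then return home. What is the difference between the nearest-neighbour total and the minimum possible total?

5 longer than the optimal tour.

From H: N=3, V=6, E=10, P=11, M=13, F=18 → choose N (3).
From N: E=7, P=8, V=9, M=15, F=21 → choose E (7).
From E: M=8, V=11, P=15, F=22 → choose M (8).
From M: V=7, F=19, P=23 → choose V (7).
From V: F=12, P=17 → choose F (12).
From F: P=28 → choose P (28).
NN route H → N → E → M → V → F → P → H costs 76.
Optimal: H → V → F → M → E → P → N → H costs 71 (by enumerating all 360 distinct tours).
Excess = 76 − 71 = 5.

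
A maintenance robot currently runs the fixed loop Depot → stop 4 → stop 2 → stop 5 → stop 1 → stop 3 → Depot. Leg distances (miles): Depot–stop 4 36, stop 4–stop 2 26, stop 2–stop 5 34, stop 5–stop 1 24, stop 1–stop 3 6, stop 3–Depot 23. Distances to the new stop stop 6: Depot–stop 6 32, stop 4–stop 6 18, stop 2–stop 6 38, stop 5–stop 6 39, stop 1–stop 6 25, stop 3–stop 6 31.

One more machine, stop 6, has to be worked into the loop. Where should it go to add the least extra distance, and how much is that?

Insertion cost between consecutive stops i–j is d(i,stop 6) + d(stop 6,j) − d(i,j):
  between Depot and stop 4: 32 + 18 − 36 = 14
  between stop 4 and stop 2: 18 + 38 − 26 = 30
  between stop 2 and stop 5: 38 + 39 − 34 = 43
  between stop 5 and stop 1: 39 + 25 − 24 = 40
  between stop 1 and stop 3: 25 + 31 − 6 = 50
  between stop 3 and Depot: 31 + 32 − 23 = 40
Cheapest insertion is between Depot and stop 4, adding 14.
New total = 149 + 14 = 163.

Minimum extra distance: 14 miles, inserting stop 6 between Depot and stop 4.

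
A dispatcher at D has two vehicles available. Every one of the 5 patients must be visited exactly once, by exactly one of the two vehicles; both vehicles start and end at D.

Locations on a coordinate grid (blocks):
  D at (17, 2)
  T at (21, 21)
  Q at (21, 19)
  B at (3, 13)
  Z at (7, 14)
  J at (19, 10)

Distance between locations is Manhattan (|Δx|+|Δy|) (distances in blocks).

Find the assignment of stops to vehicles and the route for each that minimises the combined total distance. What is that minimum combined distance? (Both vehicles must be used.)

There are 2^4 − 1 = 15 ways to divide the 5 stops into two non-empty groups. For each, the best each vehicle can do is its own shortest tour through its group:
  {T} + {Q, B, Z, J}: 46 + 70 = 116
  {Q} + {T, B, Z, J}: 42 + 74 = 116
  {T, Q} + {B, Z, J}: 46 + 56 = 102
  {B} + {T, Q, Z, J}: 50 + 66 = 116
  {T, B} + {Q, Z, J}: 74 + 62 = 136
  {Q, B} + {T, Z, J}: 70 + 66 = 136
  … (15 splits in total)
  {T, Q, B, Z} + {J}: 74 + 20 = 94  ← best
Best: vehicle 1 D → T → Q → Z → B → D = 74; vehicle 2 D → J → D = 20; combined 94.

94 blocks — the smallest possible combined total.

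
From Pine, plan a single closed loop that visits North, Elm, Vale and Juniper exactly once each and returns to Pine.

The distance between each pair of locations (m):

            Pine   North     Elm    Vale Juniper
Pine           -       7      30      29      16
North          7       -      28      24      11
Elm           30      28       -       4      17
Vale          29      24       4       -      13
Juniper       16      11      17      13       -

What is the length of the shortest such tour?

With 4 stops there are 4!/2 = 12 distinct round trips (a route and its reverse cost the same).
Pine → North → Elm → Vale → Juniper → Pine: 7+28+4+13+16 = 68
Pine → North → Elm → Juniper → Vale → Pine: 7+28+17+13+29 = 94
Pine → North → Vale → Elm → Juniper → Pine: 7+24+4+17+16 = 68
Pine → North → Vale → Juniper → Elm → Pine: 7+24+13+17+30 = 91
Pine → North → Juniper → Elm → Vale → Pine: 7+11+17+4+29 = 68
Pine → North → Juniper → Vale → Elm → Pine: 7+11+13+4+30 = 65
Pine → Elm → North → Vale → Juniper → Pine: 30+28+24+13+16 = 111
Pine → Elm → North → Juniper → Vale → Pine: 30+28+11+13+29 = 111
Pine → Elm → Vale → North → Juniper → Pine: 30+4+24+11+16 = 85
Pine → Elm → Juniper → North → Vale → Pine: 30+17+11+24+29 = 111
Pine → Vale → North → Elm → Juniper → Pine: 29+24+28+17+16 = 114
Pine → Vale → Elm → North → Juniper → Pine: 29+4+28+11+16 = 88
The minimum is 65.
One optimal route: Pine → North → Juniper → Vale → Elm → Pine (or its reverse).

65 m — the shortest possible round trip.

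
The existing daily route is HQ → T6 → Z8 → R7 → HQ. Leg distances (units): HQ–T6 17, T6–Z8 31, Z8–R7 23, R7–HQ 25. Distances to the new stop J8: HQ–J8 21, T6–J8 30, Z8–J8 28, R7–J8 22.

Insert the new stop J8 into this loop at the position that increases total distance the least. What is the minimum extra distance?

Minimum extra distance: 18, inserting J8 between R7 and HQ.

Insertion cost between consecutive stops i–j is d(i,J8) + d(J8,j) − d(i,j):
  between HQ and T6: 21 + 30 − 17 = 34
  between T6 and Z8: 30 + 28 − 31 = 27
  between Z8 and R7: 28 + 22 − 23 = 27
  between R7 and HQ: 22 + 21 − 25 = 18
Cheapest insertion is between R7 and HQ, adding 18.
New total = 96 + 18 = 114.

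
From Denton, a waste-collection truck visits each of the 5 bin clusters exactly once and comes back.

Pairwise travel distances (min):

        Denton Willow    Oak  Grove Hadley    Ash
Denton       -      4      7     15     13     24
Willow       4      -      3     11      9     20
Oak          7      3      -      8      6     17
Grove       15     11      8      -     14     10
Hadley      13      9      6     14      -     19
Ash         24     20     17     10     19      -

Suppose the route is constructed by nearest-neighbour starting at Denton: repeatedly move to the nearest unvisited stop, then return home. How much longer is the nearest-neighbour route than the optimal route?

4 min longer than the optimal tour.

Denton: Willow=4, Oak=7, Hadley=13, Grove=15, Ash=24 ⇒ Willow
Willow: Oak=3, Hadley=9, Grove=11, Ash=20 ⇒ Oak
Oak: Hadley=6, Grove=8, Ash=17 ⇒ Hadley
Hadley: Grove=14, Ash=19 ⇒ Grove
Grove: Ash=10 ⇒ Ash
NN route Denton → Willow → Oak → Hadley → Grove → Ash → Denton costs 61.
Optimal: Denton → Willow → Oak → Grove → Ash → Hadley → Denton costs 57 (by enumerating all 60 distinct tours).
Excess = 61 − 57 = 4.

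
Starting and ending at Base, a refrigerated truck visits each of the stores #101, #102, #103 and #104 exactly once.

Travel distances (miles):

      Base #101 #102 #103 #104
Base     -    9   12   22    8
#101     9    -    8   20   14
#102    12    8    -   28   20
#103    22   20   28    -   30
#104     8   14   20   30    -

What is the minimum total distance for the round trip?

Base - #101 - #102 - #103 - #104 - Base: 9+8+28+30+8 = 83
Base - #101 - #102 - #104 - #103 - Base: 9+8+20+30+22 = 89
Base - #101 - #103 - #102 - #104 - Base: 9+20+28+20+8 = 85
Base - #101 - #103 - #104 - #102 - Base: 9+20+30+20+12 = 91
Base - #101 - #104 - #102 - #103 - Base: 9+14+20+28+22 = 93
Base - #101 - #104 - #103 - #102 - Base: 9+14+30+28+12 = 93
Base - #102 - #101 - #103 - #104 - Base: 12+8+20+30+8 = 78
Base - #102 - #101 - #104 - #103 - Base: 12+8+14+30+22 = 86
Base - #102 - #103 - #101 - #104 - Base: 12+28+20+14+8 = 82
Base - #102 - #104 - #101 - #103 - Base: 12+20+14+20+22 = 88
Base - #103 - #101 - #102 - #104 - Base: 22+20+8+20+8 = 78
Base - #103 - #102 - #101 - #104 - Base: 22+28+8+14+8 = 80
The minimum is 78.
One optimal route: Base → #102 → #101 → #103 → #104 → Base (or its reverse).

Shortest round trip = 78 miles.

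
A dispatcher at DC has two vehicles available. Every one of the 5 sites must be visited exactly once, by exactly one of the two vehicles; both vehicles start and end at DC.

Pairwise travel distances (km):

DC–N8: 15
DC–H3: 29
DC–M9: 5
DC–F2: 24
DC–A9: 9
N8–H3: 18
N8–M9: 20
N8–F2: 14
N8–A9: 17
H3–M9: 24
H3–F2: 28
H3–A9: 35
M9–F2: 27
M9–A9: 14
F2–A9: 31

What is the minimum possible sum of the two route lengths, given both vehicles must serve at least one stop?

Check every non-empty split of the stops between the two vehicles; for each half take its own optimal tour:
  {N8} + {H3, M9, F2, A9}: 30 + 97 = 127
  {H3} + {N8, M9, F2, A9}: 58 + 72 = 130
  {N8, H3} + {M9, F2, A9}: 62 + 72 = 134
  {M9} + {N8, H3, F2, A9}: 10 + 96 = 106
  {N8, M9} + {H3, F2, A9}: 40 + 96 = 136
  {H3, M9} + {N8, F2, A9}: 58 + 64 = 122
  … (15 splits in total)
  {N8, H3, M9, F2} + {A9}: 85 + 18 = 103  ← best
Best: vehicle 1 DC → M9 → H3 → N8 → F2 → DC = 85; vehicle 2 DC → A9 → DC = 18; combined 103.

Minimum combined distance: 103 km.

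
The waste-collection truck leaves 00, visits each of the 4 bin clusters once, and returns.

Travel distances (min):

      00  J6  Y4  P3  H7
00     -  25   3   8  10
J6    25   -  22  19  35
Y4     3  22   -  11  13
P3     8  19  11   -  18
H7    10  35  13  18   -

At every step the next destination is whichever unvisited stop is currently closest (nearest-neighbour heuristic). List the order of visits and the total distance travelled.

92 min along 00 → Y4 → P3 → H7 → J6 → 00.

From 00: distances to unvisited — Y4=3, P3=8, H7=10, J6=25. Nearest is Y4 (3).
From Y4: distances to unvisited — P3=11, H7=13, J6=22. Nearest is P3 (11).
From P3: distances to unvisited — H7=18, J6=19. Nearest is H7 (18).
From H7: distances to unvisited — J6=35. Nearest is J6 (35).
Return J6→00: 25.
Total = 3 + 11 + 18 + 35 + 25 = 92.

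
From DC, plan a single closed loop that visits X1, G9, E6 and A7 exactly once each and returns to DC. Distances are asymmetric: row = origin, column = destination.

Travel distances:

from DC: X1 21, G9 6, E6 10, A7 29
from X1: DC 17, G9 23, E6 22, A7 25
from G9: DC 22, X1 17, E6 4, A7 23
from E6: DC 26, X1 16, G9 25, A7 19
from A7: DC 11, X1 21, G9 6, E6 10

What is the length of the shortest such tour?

Minimum total distance: 62.

DC-X1-G9-E6-A7-DC: 21+23+4+19+11 = 78
DC-X1-G9-A7-E6-DC: 21+23+23+10+26 = 103
DC-X1-E6-G9-A7-DC: 21+22+25+23+11 = 102
DC-X1-E6-A7-G9-DC: 21+22+19+6+22 = 90
DC-X1-A7-G9-E6-DC: 21+25+6+4+26 = 82
DC-X1-A7-E6-G9-DC: 21+25+10+25+22 = 103
DC-G9-X1-E6-A7-DC: 6+17+22+19+11 = 75
DC-G9-X1-A7-E6-DC: 6+17+25+10+26 = 84
DC-G9-E6-X1-A7-DC: 6+4+16+25+11 = 62
DC-G9-E6-A7-X1-DC: 6+4+19+21+17 = 67
DC-G9-A7-X1-E6-DC: 6+23+21+22+26 = 98
DC-G9-A7-E6-X1-DC: 6+23+10+16+17 = 72
DC-E6-X1-G9-A7-DC: 10+16+23+23+11 = 83
DC-E6-X1-A7-G9-DC: 10+16+25+6+22 = 79
… (10 more)
The minimum is 62.
One optimal route: DC → G9 → E6 → X1 → A7 → DC.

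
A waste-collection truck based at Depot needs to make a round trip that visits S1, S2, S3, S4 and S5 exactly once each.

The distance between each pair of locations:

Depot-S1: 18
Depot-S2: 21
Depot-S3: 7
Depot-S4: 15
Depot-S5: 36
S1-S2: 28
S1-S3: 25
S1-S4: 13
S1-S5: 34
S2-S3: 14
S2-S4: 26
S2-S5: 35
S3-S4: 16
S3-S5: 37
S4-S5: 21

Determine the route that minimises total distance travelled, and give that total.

108 — the shortest possible round trip.

There are 60 distinct closed tours to check (reversals are equivalent).
Depot - S1 - S2 - S3 - S4 - S5 - Depot: 18+28+14+16+21+36 = 133
Depot - S1 - S2 - S3 - S5 - S4 - Depot: 18+28+14+37+21+15 = 133
Depot - S1 - S2 - S4 - S3 - S5 - Depot: 18+28+26+16+37+36 = 161
Depot - S1 - S2 - S4 - S5 - S3 - Depot: 18+28+26+21+37+7 = 137
Depot - S1 - S2 - S5 - S3 - S4 - Depot: 18+28+35+37+16+15 = 149
Depot - S1 - S2 - S5 - S4 - S3 - Depot: 18+28+35+21+16+7 = 125
Depot - S1 - S3 - S2 - S4 - S5 - Depot: 18+25+14+26+21+36 = 140
Depot - S1 - S3 - S2 - S5 - S4 - Depot: 18+25+14+35+21+15 = 128
Depot - S1 - S3 - S4 - S2 - S5 - Depot: 18+25+16+26+35+36 = 156
Depot - S1 - S3 - S4 - S5 - S2 - Depot: 18+25+16+21+35+21 = 136
Depot - S1 - S3 - S5 - S2 - S4 - Depot: 18+25+37+35+26+15 = 156
Depot - S1 - S3 - S5 - S4 - S2 - Depot: 18+25+37+21+26+21 = 148
Depot - S1 - S4 - S2 - S3 - S5 - Depot: 18+13+26+14+37+36 = 144
Depot - S1 - S4 - S2 - S5 - S3 - Depot: 18+13+26+35+37+7 = 136
… (46 more)
Depot - S1 - S4 - S5 - S2 - S3 - Depot: 18+13+21+35+14+7 = 108  ← best
The minimum is 108.
One optimal route: Depot → S1 → S4 → S5 → S2 → S3 → Depot (or its reverse).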